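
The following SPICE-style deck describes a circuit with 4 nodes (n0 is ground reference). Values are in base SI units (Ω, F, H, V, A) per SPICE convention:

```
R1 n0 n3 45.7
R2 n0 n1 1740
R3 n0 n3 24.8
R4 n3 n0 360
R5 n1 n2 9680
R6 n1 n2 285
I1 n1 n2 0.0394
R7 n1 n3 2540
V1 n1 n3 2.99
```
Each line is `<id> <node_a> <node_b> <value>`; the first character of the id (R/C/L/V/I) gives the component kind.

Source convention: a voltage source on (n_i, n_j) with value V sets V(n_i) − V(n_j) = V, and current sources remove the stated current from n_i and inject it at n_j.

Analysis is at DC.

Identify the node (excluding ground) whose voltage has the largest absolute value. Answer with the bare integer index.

Apply KCL at each of the 3 non-ground nodes and solve the resulting linear system.
Node n1: branches {R2, R5, R6, I1, R7, V1} → V_1 = 2.964
Node n2: branches {R5, R6, I1} → V_2 = 13.87
Node n3: branches {R1, R3, R4, R7, V1} → V_3 = -0.02621
Source currents: i(V1)=-0.002880

2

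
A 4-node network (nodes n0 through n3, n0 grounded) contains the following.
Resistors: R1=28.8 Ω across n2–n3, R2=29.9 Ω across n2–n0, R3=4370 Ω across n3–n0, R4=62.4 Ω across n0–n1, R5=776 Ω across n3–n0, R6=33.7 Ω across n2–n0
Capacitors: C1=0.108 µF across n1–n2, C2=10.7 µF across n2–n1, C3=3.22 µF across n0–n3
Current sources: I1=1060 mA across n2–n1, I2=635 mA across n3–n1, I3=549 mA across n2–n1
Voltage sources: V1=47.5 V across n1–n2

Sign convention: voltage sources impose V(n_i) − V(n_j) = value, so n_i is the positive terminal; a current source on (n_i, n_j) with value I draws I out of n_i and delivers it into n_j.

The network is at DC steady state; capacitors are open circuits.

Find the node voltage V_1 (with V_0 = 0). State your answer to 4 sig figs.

38.39 V

Apply KCL at each of the 3 non-ground nodes and solve the resulting linear system.
Node n1: branches {C1, I1, I2, R4, I3, C2, V1} → V_1 = 38.39
Node n2: branches {R1, C1, I1, R2, I3, C2, R6, V1} → V_2 = -9.115
Node n3: branches {R1, R3, I2, R5, C3} → V_3 = -26.26
Source currents: i(V1)=1.629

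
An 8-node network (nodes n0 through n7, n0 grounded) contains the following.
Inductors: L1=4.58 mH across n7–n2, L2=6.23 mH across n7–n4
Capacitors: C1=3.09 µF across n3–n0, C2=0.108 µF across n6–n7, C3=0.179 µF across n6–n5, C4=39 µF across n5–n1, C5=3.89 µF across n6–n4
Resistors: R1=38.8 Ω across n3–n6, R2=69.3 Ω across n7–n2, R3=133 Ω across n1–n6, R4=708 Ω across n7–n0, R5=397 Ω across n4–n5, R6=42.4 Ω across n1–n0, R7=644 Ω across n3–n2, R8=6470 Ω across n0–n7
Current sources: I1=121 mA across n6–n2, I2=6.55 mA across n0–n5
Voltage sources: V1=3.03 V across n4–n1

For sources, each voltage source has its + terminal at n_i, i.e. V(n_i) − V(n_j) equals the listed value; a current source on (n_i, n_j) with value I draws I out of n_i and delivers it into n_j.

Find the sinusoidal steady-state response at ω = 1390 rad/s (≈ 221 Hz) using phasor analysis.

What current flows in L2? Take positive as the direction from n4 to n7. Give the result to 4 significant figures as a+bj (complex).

Apply KCL at each of the 7 non-ground nodes and solve the resulting linear system.
Node n1: branches {R3, R6, C4, V1} → V_1 = 1.304+0.3677j
Node n2: branches {L1, R2, I1, R7} → V_2 = 4.304+1.961j
Node n3: branches {C1, R1, R7} → V_3 = -2.478+7.199j
Node n4: branches {L2, R5, C5, V1} → V_4 = 4.334+0.3677j
Node n5: branches {R5, I2, C3, C4} → V_5 = 1.290+0.1374j
Node n6: branches {R1, R3, I1, C2, C3, C5} → V_6 = -4.086+7.102j
Node n7: branches {L1, R2, C2, L2, R4, R8} → V_7 = 4.291+1.258j
Source currents: i(V1)=0.05879-0.04120j

-0.1029-0.004905j A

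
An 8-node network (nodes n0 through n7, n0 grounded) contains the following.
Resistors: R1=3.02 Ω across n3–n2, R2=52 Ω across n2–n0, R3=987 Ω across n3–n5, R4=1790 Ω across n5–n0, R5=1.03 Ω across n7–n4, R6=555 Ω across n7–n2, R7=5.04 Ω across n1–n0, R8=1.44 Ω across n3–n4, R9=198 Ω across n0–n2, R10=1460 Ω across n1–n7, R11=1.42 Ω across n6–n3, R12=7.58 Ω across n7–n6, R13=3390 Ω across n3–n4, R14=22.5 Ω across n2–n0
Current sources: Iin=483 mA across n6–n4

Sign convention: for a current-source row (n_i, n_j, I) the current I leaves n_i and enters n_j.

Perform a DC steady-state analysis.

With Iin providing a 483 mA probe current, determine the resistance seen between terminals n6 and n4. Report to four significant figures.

R_eq = 2.145 Ω

MNA unknowns: 7 node voltages V₁..V_7
R1: Y=0.3311 on G[3,2]
R2: Y=0.01923 on G[2,0]
R3: Y=0.001013 on G[3,5]
R4: Y=0.0005587 on G[5,0]
R5: Y=0.9709 on G[7,4]
R6: Y=0.001802 on G[7,2]
R7: Y=0.1984 on G[1,0]
R8: Y=0.6944 on G[3,4]
R9: Y=0.005051 on G[0,2]
R10: Y=0.0006849 on G[1,7]
R11: Y=0.7042 on G[6,3]
R12: Y=0.1319 on G[7,6]
R13: Y=0.0002950 on G[3,4]
R14: Y=0.04444 on G[2,0]
Iin: z[6]−=0.483, z[4]+=0.483
solve → V1=0.001339, V2=-0.003830, V3=-0.006764, V4=0.5140, V5=-0.004360, V6=-0.5219, V7=0.3892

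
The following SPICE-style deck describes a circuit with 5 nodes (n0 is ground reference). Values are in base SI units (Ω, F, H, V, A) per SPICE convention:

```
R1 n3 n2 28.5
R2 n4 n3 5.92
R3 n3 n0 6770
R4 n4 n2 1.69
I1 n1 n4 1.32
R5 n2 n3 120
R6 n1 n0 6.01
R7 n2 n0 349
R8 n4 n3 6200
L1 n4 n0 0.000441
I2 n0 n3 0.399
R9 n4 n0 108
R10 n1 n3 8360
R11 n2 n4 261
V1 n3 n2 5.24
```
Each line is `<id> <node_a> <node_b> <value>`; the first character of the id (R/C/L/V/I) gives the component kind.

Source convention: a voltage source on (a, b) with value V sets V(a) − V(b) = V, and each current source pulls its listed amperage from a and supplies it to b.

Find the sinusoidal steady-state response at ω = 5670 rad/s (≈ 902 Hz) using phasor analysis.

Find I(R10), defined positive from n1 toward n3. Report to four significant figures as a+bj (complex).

-0.001514-0.0005111j A

Element admittances at ω=5670 rad/s:
  Y(R1) = 0.03509+0.000j S between n3,n2
  Y(R2) = 0.1689+0.000j S between n4,n3
  Y(R3) = 0.0001477+0.000j S between n3,n0
  Y(R4) = 0.5917+0.000j S between n4,n2
  I1: injects 1.32 A into n4 (from n1)
  Y(R5) = 0.008333+0.000j S between n2,n3
  Y(R6) = 0.1664+0.000j S between n1,n0
  Y(R7) = 0.002865+0.000j S between n2,n0
  Y(R8) = 0.0001613+0.000j S between n4,n3
  Y(L1) = 0.000-0.3999j S between n4,n0
  I2: injects 0.399 A into n3 (from n0)
  Y(R9) = 0.009259+0.000j S between n4,n0
  Y(R10) = 0.0001196+0.000j S between n1,n3
  Y(R11) = 0.003831+0.000j S between n2,n4
  V1: constraint V(n3)−V(n2) = 5.24
Assemble and solve the 5×5 MNA system:
  V(n1)=-7.924+0.003072j  V(n2)=-0.5050+4.276j  V(n3)=4.735+4.276j  V(n4)=0.1329+4.293j
  i(V1)=-0.6089+0.001819j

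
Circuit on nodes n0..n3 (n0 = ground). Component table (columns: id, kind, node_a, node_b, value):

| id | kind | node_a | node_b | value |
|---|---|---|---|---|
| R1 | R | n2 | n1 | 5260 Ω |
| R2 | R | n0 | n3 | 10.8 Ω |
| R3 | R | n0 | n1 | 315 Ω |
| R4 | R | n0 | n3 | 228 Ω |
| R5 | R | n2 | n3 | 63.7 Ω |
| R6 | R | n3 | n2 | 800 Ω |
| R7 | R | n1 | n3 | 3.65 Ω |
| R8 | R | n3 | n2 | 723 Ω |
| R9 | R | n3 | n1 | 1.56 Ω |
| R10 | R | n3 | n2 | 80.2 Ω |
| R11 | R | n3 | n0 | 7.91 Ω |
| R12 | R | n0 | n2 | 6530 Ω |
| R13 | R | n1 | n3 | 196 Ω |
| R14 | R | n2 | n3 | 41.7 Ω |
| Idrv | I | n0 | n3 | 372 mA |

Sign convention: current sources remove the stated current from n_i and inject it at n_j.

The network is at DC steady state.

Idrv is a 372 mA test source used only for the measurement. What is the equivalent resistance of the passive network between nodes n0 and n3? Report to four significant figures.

Apply KCL at each of the 3 non-ground nodes and solve the resulting linear system.
Node n1: branches {R1, R3, R7, R9, R13} → V_1 = 1.635
Node n2: branches {R1, R5, R6, R8, R10, R12, R14} → V_2 = 1.636
Node n3: branches {R2, R4, R5, R6, R7, R8, R9, R10, R11, R13, R14, Idrv} → V_3 = 1.641

R_eq = 4.411 Ω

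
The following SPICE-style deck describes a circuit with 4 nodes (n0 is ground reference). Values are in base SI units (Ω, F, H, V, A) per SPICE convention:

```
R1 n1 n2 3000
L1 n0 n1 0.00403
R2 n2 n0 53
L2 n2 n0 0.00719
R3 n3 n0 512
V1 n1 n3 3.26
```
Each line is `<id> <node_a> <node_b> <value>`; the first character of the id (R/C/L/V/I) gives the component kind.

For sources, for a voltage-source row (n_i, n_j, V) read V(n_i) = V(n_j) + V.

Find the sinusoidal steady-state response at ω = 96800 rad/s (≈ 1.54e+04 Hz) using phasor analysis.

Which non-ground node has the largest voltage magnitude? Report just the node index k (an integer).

3

Element admittances at ω=96800 rad/s:
  Y(R1) = 0.0003333+0.000j S between n1,n2
  Y(L1) = 0.000-0.002563j S between n0,n1
  Y(R2) = 0.01887+0.000j S between n2,n0
  Y(L2) = 0.000-0.001437j S between n2,n0
  Y(R3) = 0.001953+0.000j S between n3,n0
  V1: constraint V(n1)−V(n3) = 3.26
Assemble and solve the 4×4 MNA system:
  V(n1)=1.233+1.386j  V(n2)=0.01950+0.02553j  V(n3)=-2.027+1.386j
  i(V1)=-0.003958+0.002708j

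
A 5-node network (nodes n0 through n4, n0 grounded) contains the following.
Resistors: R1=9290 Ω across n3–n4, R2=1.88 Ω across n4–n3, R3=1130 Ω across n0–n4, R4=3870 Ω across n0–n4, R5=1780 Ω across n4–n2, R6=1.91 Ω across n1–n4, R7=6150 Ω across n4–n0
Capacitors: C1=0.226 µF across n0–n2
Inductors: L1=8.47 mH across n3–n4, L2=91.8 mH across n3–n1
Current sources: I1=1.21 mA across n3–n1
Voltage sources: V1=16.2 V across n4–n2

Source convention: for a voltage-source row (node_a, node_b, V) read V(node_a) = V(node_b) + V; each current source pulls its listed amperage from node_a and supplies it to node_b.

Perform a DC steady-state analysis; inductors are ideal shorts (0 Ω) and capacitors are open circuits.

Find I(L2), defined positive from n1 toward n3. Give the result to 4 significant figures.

0.001210 A

Element admittances at DC:
  Y(R1) = 0.0001076 S between n3,n4
  Y(C1) = 0.000 S between n0,n2
  Y(R2) = 0.5319 S between n4,n3
  Y(R3) = 0.0008850 S between n0,n4
  Y(R4) = 0.0002584 S between n0,n4
  L1: short n3↔n4 (DC inductor)
  Y(R5) = 0.0005618 S between n4,n2
  Y(R6) = 0.5236 S between n1,n4
  Y(R7) = 0.0001626 S between n4,n0
  I1: injects 0.00121 A into n1 (from n3)
  L2: short n3↔n1 (DC inductor)
  V1: constraint V(n4)−V(n2) = 16.2
Assemble and solve the 7×7 MNA system:
  V(n1)=0.000  V(n2)=-16.20  V(n3)=0.000  V(n4)=0.000
  i(L1)=0.000  i(L2)=-0.001210  i(V1)=-0.009101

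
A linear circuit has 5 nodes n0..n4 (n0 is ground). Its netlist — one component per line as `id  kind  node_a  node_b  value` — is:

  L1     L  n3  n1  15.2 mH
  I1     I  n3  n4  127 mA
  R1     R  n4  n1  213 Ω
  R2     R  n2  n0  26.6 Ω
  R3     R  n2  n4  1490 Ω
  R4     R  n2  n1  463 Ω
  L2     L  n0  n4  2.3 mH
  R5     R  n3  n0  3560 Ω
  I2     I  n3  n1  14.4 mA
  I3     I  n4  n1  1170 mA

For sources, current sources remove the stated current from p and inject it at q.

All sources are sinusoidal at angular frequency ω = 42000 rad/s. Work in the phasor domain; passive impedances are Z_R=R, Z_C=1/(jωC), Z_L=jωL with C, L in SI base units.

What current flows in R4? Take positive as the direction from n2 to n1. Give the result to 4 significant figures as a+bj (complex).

-0.2943+0.03199j A

Apply KCL at each of the 4 non-ground nodes and solve the resulting linear system.
Node n1: branches {L1, R1, R4, I2, I3} → V_1 = 143.8-16.19j
Node n2: branches {R2, R3, R4} → V_2 = 7.542-1.374j
Node n3: branches {L1, I1, R5, I2} → V_3 = 120.8-128.1j
Node n4: branches {I1, R1, R3, L2, I3} → V_4 = -8.466-30.67j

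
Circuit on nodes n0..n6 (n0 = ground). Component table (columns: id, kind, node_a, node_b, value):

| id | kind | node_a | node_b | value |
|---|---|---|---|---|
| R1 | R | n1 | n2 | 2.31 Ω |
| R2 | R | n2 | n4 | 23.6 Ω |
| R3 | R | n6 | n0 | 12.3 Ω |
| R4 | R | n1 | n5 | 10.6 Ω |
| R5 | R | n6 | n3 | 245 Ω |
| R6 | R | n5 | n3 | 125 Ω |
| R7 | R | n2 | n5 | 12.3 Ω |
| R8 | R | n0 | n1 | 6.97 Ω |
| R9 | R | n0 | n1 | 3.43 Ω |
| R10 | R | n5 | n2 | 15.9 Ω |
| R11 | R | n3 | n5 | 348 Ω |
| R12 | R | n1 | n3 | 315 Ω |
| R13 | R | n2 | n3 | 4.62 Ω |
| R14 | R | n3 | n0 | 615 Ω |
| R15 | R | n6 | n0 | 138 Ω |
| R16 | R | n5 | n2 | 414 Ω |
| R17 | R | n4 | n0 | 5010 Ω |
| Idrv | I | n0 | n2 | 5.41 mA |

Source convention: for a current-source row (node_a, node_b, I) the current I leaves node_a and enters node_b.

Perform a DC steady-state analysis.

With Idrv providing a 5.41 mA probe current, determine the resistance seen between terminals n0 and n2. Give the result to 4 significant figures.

Element admittances at DC:
  Y(R1) = 0.4329 S between n1,n2
  Y(R2) = 0.04237 S between n2,n4
  Y(R3) = 0.08130 S between n6,n0
  Y(R4) = 0.09434 S between n1,n5
  Y(R5) = 0.004082 S between n6,n3
  Y(R6) = 0.008000 S between n5,n3
  Y(R7) = 0.08130 S between n2,n5
  Y(R8) = 0.1435 S between n0,n1
  Y(R9) = 0.2915 S between n0,n1
  Y(R10) = 0.06289 S between n5,n2
  Y(R11) = 0.002874 S between n3,n5
  Y(R12) = 0.003175 S between n1,n3
  Y(R13) = 0.2165 S between n2,n3
  Y(R14) = 0.001626 S between n3,n0
  Y(R15) = 0.007246 S between n6,n0
  Y(R16) = 0.002415 S between n5,n2
  Y(R17) = 0.0001996 S between n4,n0
  Idrv: injects 0.00541 A into n2 (from n0)
Assemble and solve the 6×6 MNA system:
  V(n1)=0.01215  V(n2)=0.02283  V(n3)=0.02197  V(n4)=0.02273  V(n5)=0.01879  V(n6)=0.0009680

R_eq = 4.220 Ω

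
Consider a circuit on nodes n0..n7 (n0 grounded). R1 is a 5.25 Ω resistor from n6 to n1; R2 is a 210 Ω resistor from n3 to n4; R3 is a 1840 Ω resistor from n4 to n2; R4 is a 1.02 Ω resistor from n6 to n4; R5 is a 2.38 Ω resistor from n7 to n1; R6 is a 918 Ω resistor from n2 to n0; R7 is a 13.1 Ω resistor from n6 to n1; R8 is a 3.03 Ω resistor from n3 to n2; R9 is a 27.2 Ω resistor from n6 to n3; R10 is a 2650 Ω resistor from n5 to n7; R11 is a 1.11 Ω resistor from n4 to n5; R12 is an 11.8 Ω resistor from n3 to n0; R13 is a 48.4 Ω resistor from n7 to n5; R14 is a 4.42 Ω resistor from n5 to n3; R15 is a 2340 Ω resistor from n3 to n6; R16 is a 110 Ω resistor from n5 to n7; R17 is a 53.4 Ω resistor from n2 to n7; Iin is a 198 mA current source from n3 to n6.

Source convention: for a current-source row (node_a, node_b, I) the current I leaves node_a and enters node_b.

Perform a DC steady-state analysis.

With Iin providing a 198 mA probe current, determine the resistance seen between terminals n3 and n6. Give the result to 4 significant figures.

R_eq = 4.742 Ω

MNA unknowns: 7 node voltages V₁..V_7
R1: Y=0.1905 on G[6,1]
R2: Y=0.004762 on G[3,4]
R3: Y=0.0005435 on G[4,2]
R4: Y=0.9804 on G[6,4]
R5: Y=0.4202 on G[7,1]
R6: Y=0.001089 on G[2,0]
R7: Y=0.07634 on G[6,1]
R8: Y=0.3300 on G[3,2]
R9: Y=0.03676 on G[6,3]
R10: Y=0.0003774 on G[5,7]
R11: Y=0.9009 on G[4,5]
R12: Y=0.08475 on G[3,0]
R13: Y=0.02066 on G[7,5]
R14: Y=0.2262 on G[5,3]
R15: Y=0.0004274 on G[3,6]
R16: Y=0.009091 on G[5,7]
R17: Y=0.01873 on G[2,7]
Iin: z[3]−=0.198, z[6]+=0.198
solve → V1=0.8639, V2=0.04434, V3=-0.0005699, V4=0.7922, V5=0.6378, V6=0.9383, V7=0.8166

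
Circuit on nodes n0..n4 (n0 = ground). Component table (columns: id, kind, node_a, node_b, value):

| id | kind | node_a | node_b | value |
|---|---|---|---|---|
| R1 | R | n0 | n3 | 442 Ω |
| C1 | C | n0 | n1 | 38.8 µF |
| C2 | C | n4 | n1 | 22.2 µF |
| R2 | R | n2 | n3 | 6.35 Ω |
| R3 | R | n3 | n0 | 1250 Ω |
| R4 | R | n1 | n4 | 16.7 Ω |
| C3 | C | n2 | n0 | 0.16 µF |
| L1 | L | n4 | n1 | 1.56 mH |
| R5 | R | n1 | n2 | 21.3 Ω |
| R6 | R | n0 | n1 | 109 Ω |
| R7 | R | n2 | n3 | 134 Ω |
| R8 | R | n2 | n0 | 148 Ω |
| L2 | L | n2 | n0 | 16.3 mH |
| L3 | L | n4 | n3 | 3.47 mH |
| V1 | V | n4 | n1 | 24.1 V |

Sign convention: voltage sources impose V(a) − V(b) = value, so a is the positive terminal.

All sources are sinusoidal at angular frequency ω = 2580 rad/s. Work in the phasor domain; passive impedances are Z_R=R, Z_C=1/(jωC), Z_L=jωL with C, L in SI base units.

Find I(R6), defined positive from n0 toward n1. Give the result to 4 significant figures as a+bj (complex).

Element admittances at ω=2580 rad/s:
  Y(R1) = 0.002262+0.000j S between n0,n3
  Y(C1) = 0.000+0.1001j S between n0,n1
  Y(C2) = 0.000+0.05728j S between n4,n1
  Y(R2) = 0.1575+0.000j S between n2,n3
  Y(R3) = 0.0008000+0.000j S between n3,n0
  Y(R4) = 0.05988+0.000j S between n1,n4
  Y(C3) = 0.000+0.0004128j S between n2,n0
  Y(L1) = 0.000-0.2485j S between n4,n1
  Y(R5) = 0.04695+0.000j S between n1,n2
  Y(R6) = 0.009174+0.000j S between n0,n1
  Y(R7) = 0.007463+0.000j S between n2,n3
  Y(R8) = 0.006757+0.000j S between n2,n0
  Y(L2) = 0.000-0.02378j S between n2,n0
  Y(L3) = 0.000-0.1117j S between n4,n3
  V1: constraint V(n4)−V(n1) = 24.1
Assemble and solve the 5×5 MNA system:
  V(n1)=4.383+1.963j  V(n2)=18.38-1.627j  V(n3)=22.89-5.319j  V(n4)=28.48+1.963j
  i(V1)=-2.256+5.233j

-0.04021-0.01800j A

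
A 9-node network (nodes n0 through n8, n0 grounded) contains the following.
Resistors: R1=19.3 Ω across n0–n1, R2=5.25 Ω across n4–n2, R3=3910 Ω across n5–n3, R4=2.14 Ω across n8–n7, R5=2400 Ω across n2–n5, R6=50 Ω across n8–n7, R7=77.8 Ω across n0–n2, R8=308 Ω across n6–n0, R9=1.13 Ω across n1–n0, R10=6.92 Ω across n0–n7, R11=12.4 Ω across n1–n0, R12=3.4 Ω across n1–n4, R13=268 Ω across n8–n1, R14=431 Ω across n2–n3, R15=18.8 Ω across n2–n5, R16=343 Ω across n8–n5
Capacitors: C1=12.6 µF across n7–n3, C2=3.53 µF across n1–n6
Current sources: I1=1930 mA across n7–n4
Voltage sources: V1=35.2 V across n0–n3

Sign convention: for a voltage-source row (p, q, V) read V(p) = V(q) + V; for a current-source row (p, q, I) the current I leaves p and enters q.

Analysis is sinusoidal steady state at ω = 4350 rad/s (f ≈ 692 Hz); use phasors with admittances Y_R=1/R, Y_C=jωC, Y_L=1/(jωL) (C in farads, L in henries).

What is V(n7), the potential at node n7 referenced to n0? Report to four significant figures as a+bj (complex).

MNA unknowns: 8 node voltages V₁..V_8 plus 1 source current (V1)
R1: Y=0.05181+0.000j on G[0,1]
R2: Y=0.1905+0.000j on G[4,2]
R3: Y=0.0002558+0.000j on G[5,3]
R4: Y=0.4673+0.000j on G[8,7]
R5: Y=0.0004167+0.000j on G[2,5]
R6: Y=0.02000+0.000j on G[8,7]
R7: Y=0.01285+0.000j on G[0,2]
R8: Y=0.003247+0.000j on G[6,0]
R9: Y=0.8850+0.000j on G[1,0]
C1: Y=0.000+0.05481j on G[7,3]
R10: Y=0.1445+0.000j on G[0,7]
R11: Y=0.08065+0.000j on G[1,0]
R12: Y=0.2941+0.000j on G[1,4]
C2: Y=0.000+0.01536j on G[1,6]
R13: Y=0.003731+0.000j on G[8,1]
R14: Y=0.002320+0.000j on G[2,3]
R15: Y=0.05319+0.000j on G[2,5]
R16: Y=0.002915+0.000j on G[8,5]
I1: z[7]−=1.93, z[4]+=1.93
V1: row V0−V3=35.2, i_V1 at 0,3
solve → V1=1.594-0.04300j, V2=6.065-0.1842j, V3=-35.20+0.000j, V4=7.334-0.09851j, V5=4.796-0.5409j, V6=1.534+0.2814j, V7=-15.27-7.241j, V8=-15.03-7.147j
aux → i_V1=-0.5029-1.092j

-15.27-7.241j V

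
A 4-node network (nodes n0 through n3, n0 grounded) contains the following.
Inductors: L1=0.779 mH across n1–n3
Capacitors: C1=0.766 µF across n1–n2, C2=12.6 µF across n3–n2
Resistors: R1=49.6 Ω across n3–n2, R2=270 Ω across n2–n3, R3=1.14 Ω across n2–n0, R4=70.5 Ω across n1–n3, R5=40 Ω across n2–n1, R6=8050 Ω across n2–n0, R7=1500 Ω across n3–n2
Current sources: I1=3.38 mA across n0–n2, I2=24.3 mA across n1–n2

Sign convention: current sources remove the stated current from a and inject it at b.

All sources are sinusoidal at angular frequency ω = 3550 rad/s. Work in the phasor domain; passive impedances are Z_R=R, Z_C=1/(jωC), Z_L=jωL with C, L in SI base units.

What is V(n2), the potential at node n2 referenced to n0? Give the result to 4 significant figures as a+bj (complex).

0.003853+0.000j V

Apply KCL at each of the 3 non-ground nodes and solve the resulting linear system.
Node n1: branches {L1, C1, R4, R5, I2} → V_1 = -0.2331+0.2123j
Node n2: branches {C1, R1, I1, R2, C2, R3, R5, R6, R7, I2} → V_2 = 0.003853+0.000j
Node n3: branches {L1, R1, R2, C2, R4, R7} → V_3 = -0.2441+0.2619j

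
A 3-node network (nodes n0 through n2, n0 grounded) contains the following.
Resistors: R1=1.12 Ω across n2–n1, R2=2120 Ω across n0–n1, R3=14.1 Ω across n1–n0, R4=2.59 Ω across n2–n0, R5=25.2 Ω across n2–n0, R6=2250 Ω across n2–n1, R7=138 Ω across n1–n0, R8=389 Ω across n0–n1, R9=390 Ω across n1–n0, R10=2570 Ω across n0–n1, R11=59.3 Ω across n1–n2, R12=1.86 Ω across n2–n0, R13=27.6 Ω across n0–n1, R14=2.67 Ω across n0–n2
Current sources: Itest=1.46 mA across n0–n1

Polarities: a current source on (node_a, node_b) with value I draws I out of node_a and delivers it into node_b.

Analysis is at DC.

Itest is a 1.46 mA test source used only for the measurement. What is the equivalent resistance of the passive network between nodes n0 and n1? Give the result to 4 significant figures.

MNA unknowns: 2 node voltages V₁..V_2
R1: Y=0.8929 on G[2,1]
R2: Y=0.0004717 on G[0,1]
R3: Y=0.07092 on G[1,0]
R4: Y=0.3861 on G[2,0]
R5: Y=0.03968 on G[2,0]
R6: Y=0.0004444 on G[2,1]
R7: Y=0.007246 on G[1,0]
R8: Y=0.002571 on G[0,1]
R9: Y=0.002564 on G[1,0]
R10: Y=0.0003891 on G[0,1]
R11: Y=0.01686 on G[1,2]
R12: Y=0.5376 on G[2,0]
R13: Y=0.03623 on G[0,1]
R14: Y=0.3745 on G[0,2]
Itest: z[0]−=0.00146, z[1]+=0.00146
solve → V1=0.002205, V2=0.0008928

R_eq = 1.510 Ω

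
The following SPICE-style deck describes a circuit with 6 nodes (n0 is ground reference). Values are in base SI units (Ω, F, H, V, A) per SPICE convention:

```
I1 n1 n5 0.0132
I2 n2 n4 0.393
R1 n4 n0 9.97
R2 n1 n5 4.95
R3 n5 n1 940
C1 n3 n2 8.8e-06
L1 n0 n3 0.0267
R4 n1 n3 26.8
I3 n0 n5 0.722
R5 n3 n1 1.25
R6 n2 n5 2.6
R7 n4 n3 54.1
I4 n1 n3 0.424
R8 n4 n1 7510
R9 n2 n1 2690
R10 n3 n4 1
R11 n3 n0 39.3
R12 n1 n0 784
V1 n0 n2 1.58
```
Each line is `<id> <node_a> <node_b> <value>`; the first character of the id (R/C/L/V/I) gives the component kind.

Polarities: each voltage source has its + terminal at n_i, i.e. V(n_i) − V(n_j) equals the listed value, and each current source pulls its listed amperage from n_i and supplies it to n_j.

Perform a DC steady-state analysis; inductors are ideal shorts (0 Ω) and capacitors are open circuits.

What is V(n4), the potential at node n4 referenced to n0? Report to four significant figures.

0.3512 V

MNA unknowns: 5 node voltages V₁..V_5 plus 2 source currents (L1, V1)
I1: z[1]−=0.0132, z[5]+=0.0132
I2: z[2]−=0.393, z[4]+=0.393
R1: Y=0.1003 on G[4,0]
R2: Y=0.2020 on G[1,5]
R3: Y=0.001064 on G[5,1]
C1: Y=0.000 on G[3,2]
L1: row V0−V3=0, i_L1 at 0,3
R4: Y=0.03731 on G[1,3]
I3: z[0]−=0.722, z[5]+=0.722
R5: Y=0.8000 on G[3,1]
R6: Y=0.3846 on G[2,5]
R7: Y=0.01848 on G[4,3]
I4: z[1]−=0.424, z[3]+=0.424
R8: Y=0.0001332 on G[4,1]
R9: Y=0.0003717 on G[2,1]
R10: Y=1.000 on G[3,4]
R11: Y=0.02545 on G[3,0]
R12: Y=0.001276 on G[1,0]
V1: row V0−V2=1.58, i_V1 at 0,2
solve → V1=-0.4050, V2=-1.580, V3=0.000, V4=0.3512, V5=0.07700
aux → i_L1=-0.4425, i_V1=-0.2447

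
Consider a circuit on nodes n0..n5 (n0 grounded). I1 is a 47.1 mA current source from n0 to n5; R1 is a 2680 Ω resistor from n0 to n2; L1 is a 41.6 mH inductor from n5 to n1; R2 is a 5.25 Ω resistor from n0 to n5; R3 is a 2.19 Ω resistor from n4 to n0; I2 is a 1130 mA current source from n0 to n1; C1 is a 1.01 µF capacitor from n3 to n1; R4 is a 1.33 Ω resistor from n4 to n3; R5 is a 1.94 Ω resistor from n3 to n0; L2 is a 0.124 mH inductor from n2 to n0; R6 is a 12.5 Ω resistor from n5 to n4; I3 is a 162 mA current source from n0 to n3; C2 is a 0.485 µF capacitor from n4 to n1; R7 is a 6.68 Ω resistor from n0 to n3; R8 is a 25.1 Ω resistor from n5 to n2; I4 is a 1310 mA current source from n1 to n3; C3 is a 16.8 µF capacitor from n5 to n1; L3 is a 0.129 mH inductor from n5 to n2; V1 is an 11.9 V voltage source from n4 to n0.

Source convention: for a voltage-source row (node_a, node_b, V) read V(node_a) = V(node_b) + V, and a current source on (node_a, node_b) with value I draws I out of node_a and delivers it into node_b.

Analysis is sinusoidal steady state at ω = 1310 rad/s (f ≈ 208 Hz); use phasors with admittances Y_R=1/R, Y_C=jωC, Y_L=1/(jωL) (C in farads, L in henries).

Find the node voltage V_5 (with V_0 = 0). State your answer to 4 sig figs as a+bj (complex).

0.02331+0.2902j V

Element admittances at ω=1310 rad/s:
  I1: injects 0.0471 A into n5 (from n0)
  Y(R1) = 0.0003731+0.000j S between n0,n2
  Y(L1) = 0.000-0.01835j S between n5,n1
  Y(R2) = 0.1905+0.000j S between n0,n5
  Y(R3) = 0.4566+0.000j S between n4,n0
  I2: injects 1.13 A into n1 (from n0)
  Y(C1) = 0.000+0.001323j S between n3,n1
  Y(R4) = 0.7519+0.000j S between n4,n3
  Y(R5) = 0.5155+0.000j S between n3,n0
  Y(L2) = 0.000-6.156j S between n2,n0
  Y(R6) = 0.08000+0.000j S between n5,n4
  I3: injects 0.162 A into n3 (from n0)
  Y(C2) = 0.000+0.0006354j S between n4,n1
  Y(R7) = 0.1497+0.000j S between n0,n3
  Y(R8) = 0.03984+0.000j S between n5,n2
  I4: injects 1.31 A into n3 (from n1)
  Y(C3) = 0.000+0.02201j S between n5,n1
  Y(L3) = 0.000-5.918j S between n5,n2
  V1: constraint V(n4)−V(n0) = 11.9
Assemble and solve the 6×6 MNA system:
  V(n1)=3.086+32.24j  V(n2)=0.01094+0.1423j  V(n3)=7.323-0.003956j  V(n4)=11.90+0.000j  V(n5)=0.02331+0.2902j
  i(V1)=-9.846+0.01464j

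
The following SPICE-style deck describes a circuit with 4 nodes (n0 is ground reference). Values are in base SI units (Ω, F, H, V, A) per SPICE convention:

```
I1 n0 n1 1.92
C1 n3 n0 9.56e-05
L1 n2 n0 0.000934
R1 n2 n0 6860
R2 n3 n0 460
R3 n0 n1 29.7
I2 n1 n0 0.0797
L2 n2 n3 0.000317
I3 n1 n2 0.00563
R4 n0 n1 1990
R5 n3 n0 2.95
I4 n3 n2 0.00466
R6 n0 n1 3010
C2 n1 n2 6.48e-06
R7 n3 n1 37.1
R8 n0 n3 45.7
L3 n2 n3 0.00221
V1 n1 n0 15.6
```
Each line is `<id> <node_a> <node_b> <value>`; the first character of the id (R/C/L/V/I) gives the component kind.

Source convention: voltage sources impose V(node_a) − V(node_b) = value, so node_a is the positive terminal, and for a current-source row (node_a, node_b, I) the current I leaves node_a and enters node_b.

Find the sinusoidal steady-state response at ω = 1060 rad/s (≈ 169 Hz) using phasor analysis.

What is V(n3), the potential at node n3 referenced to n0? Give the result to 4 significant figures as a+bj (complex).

0.1809+0.5245j V

Element admittances at ω=1060 rad/s:
  I1: injects 1.92 A into n1 (from n0)
  Y(C1) = 0.000+0.1013j S between n3,n0
  Y(L1) = 0.000-1.010j S between n2,n0
  Y(R1) = 0.0001458+0.000j S between n2,n0
  Y(R2) = 0.002174+0.000j S between n3,n0
  Y(R3) = 0.03367+0.000j S between n0,n1
  I2: injects 0.0797 A into n0 (from n1)
  Y(L2) = 0.000-2.976j S between n2,n3
  I3: injects 0.00563 A into n2 (from n1)
  Y(R4) = 0.0005025+0.000j S between n0,n1
  Y(R5) = 0.3390+0.000j S between n3,n0
  I4: injects 0.00466 A into n2 (from n3)
  Y(R6) = 0.0003322+0.000j S between n0,n1
  Y(C2) = 0.000+0.006869j S between n1,n2
  Y(R7) = 0.02695+0.000j S between n3,n1
  Y(R8) = 0.02188+0.000j S between n0,n3
  Y(L3) = 0.000-0.4269j S between n2,n3
  V1: constraint V(n1)−V(n0) = 15.6
Assemble and solve the 4×4 MNA system:
  V(n1)=15.60+0.000j  V(n2)=0.1154+0.4074j  V(n3)=0.1809+0.5245j
  i(V1)=0.8780-0.09222j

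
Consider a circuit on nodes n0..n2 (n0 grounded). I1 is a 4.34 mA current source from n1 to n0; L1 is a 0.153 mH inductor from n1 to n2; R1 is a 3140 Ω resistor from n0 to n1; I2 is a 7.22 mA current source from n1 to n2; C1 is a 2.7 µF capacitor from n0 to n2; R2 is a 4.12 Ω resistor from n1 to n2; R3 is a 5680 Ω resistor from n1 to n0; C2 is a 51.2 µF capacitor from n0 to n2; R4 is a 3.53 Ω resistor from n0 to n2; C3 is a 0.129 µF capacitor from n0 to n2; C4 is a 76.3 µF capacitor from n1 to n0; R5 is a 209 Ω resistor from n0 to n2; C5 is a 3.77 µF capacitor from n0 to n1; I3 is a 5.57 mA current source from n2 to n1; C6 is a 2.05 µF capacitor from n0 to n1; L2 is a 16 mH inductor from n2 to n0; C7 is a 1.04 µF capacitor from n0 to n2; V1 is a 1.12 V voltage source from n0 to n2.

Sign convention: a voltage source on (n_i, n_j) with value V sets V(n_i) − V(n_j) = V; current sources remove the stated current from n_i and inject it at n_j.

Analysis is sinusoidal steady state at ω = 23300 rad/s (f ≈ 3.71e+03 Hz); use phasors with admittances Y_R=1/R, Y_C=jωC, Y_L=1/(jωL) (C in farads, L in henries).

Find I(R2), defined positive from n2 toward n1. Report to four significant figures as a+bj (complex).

MNA unknowns: 2 node voltages V₁..V_2 plus 1 source current (V1)
I1: z[1]−=0.00434, z[0]+=0.00434
L1: Y=0.000-0.2805j on G[1,2]
R1: Y=0.0003185+0.000j on G[0,1]
I2: z[1]−=0.00722, z[2]+=0.00722
C1: Y=0.000+0.06291j on G[0,2]
R2: Y=0.2427+0.000j on G[1,2]
R3: Y=0.0001761+0.000j on G[1,0]
C2: Y=0.000+1.193j on G[0,2]
R4: Y=0.2833+0.000j on G[0,2]
C3: Y=0.000+0.003006j on G[0,2]
C4: Y=0.000+1.778j on G[1,0]
R5: Y=0.004785+0.000j on G[0,2]
C5: Y=0.000+0.08784j on G[0,1]
I3: z[2]−=0.00557, z[1]+=0.00557
C6: Y=0.000+0.04776j on G[0,1]
L2: Y=0.000-0.002682j on G[2,0]
C7: Y=0.000+0.02423j on G[0,2]
V1: row V0−V2=1.12, i_V1 at 0,2
solve → V1=0.1634+0.1945j, V2=-1.120+0.000j
aux → i_V1=-0.6904-1.121j

-0.3115-0.04721j A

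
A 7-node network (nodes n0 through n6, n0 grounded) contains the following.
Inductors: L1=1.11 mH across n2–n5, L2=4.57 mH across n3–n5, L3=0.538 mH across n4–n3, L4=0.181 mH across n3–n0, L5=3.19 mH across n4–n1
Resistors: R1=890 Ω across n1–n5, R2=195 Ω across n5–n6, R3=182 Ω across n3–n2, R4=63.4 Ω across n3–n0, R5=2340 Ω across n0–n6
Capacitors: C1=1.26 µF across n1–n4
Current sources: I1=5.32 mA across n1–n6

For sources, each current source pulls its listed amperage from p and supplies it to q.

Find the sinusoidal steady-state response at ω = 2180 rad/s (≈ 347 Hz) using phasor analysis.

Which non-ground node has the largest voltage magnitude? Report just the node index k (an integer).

6

Element admittances at ω=2180 rad/s:
  Y(L1) = 0.000-0.4133j S between n2,n5
  Y(L2) = 0.000-0.1004j S between n3,n5
  Y(R1) = 0.001124+0.000j S between n1,n5
  Y(R2) = 0.005128+0.000j S between n5,n6
  Y(R3) = 0.005495+0.000j S between n3,n2
  Y(L3) = 0.000-0.8526j S between n4,n3
  Y(R4) = 0.01577+0.000j S between n3,n0
  Y(L4) = 0.000-2.534j S between n3,n0
  Y(R5) = 0.0004274+0.000j S between n0,n6
  Y(C1) = 0.000+0.002747j S between n1,n4
  Y(L5) = 0.000-0.1438j S between n4,n1
  I1: injects 0.00532 A into n6 (from n1)
Assemble and solve the 6×6 MNA system:
  V(n1)=-0.0008524-0.04407j  V(n2)=0.004536+0.04839j  V(n3)=6.532e-06-0.0001621j  V(n4)=-0.0001154-0.006395j  V(n5)=0.003890+0.04845j  V(n6)=0.9612+0.04472j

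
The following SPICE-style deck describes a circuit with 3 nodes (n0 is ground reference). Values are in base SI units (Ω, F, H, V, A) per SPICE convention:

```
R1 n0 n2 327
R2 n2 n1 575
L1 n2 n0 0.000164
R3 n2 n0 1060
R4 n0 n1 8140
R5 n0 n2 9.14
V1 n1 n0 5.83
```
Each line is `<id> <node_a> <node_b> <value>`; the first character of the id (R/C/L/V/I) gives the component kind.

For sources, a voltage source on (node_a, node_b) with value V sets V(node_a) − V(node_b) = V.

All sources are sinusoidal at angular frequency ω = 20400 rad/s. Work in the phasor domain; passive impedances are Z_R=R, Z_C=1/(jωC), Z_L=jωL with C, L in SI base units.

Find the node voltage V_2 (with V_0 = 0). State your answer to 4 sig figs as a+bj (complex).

0.01138+0.02954j V

MNA unknowns: 2 node voltages V₁..V_2 plus 1 source current (V1)
R1: Y=0.003058+0.000j on G[0,2]
R2: Y=0.001739+0.000j on G[2,1]
L1: Y=0.000-0.2989j on G[2,0]
R3: Y=0.0009434+0.000j on G[2,0]
R4: Y=0.0001229+0.000j on G[0,1]
R5: Y=0.1094+0.000j on G[0,2]
V1: row V1−V0=5.83, i_V1 at 1,0
solve → V1=5.830+0.000j, V2=0.01138+0.02954j
aux → i_V1=-0.01084+5.137e-05j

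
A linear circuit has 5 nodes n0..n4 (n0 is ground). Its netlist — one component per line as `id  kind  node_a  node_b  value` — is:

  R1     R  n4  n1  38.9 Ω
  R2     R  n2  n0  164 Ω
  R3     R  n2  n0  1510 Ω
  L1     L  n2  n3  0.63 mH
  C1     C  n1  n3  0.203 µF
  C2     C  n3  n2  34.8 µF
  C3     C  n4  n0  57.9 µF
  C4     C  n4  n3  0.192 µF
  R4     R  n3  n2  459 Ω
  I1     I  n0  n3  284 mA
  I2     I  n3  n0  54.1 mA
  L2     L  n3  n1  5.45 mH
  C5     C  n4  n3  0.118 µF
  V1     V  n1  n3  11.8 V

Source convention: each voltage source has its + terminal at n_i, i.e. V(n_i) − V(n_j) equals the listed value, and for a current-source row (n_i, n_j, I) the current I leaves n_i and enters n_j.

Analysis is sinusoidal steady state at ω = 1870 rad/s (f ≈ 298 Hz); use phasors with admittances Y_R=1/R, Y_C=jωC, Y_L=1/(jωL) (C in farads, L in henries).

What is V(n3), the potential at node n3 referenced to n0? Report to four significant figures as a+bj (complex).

Apply KCL at each of the 4 non-ground nodes and solve the resulting linear system.
Node n1: branches {R1, C1, L2, V1} → V_1 = 9.636-1.752j
Node n2: branches {R2, R3, L1, C2, R4} → V_2 = -2.179-1.733j
Node n3: branches {L1, C1, C2, C4, R4, I1, I2, L2, C5, V1} → V_3 = -2.164-1.752j
Node n4: branches {R1, C3, C4, C5} → V_4 = 0.1082-2.259j
Source currents: i(V1)=-0.2449+1.140j

-2.164-1.752j V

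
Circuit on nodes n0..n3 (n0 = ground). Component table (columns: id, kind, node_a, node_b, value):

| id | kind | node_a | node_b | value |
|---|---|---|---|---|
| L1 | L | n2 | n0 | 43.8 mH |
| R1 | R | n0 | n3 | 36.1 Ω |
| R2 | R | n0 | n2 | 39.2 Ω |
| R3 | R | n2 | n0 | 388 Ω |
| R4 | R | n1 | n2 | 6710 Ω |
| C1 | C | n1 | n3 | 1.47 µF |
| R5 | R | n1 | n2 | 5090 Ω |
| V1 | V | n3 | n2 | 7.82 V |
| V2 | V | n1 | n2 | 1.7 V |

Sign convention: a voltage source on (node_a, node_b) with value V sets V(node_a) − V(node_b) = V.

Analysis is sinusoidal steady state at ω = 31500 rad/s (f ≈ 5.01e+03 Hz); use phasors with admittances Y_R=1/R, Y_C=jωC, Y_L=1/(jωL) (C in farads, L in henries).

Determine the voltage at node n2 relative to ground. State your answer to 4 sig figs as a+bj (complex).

Element admittances at ω=31500 rad/s:
  Y(L1) = 0.000-0.0007248j S between n2,n0
  Y(R1) = 0.02770+0.000j S between n0,n3
  Y(R2) = 0.02551+0.000j S between n0,n2
  Y(R3) = 0.002577+0.000j S between n2,n0
  Y(R4) = 0.0001490+0.000j S between n1,n2
  Y(C1) = 0.000+0.04630j S between n1,n3
  Y(R5) = 0.0001965+0.000j S between n1,n2
  V1: constraint V(n3)−V(n2) = 7.82
  V2: constraint V(n1)−V(n2) = 1.7
Assemble and solve the 5×5 MNA system:
  V(n1)=-2.182-0.05044j  V(n2)=-3.882-0.05044j  V(n3)=3.938-0.05044j
  i(V1)=-0.1091-0.2820j  i(V2)=-0.0005873+0.2834j

-3.882-0.05044j V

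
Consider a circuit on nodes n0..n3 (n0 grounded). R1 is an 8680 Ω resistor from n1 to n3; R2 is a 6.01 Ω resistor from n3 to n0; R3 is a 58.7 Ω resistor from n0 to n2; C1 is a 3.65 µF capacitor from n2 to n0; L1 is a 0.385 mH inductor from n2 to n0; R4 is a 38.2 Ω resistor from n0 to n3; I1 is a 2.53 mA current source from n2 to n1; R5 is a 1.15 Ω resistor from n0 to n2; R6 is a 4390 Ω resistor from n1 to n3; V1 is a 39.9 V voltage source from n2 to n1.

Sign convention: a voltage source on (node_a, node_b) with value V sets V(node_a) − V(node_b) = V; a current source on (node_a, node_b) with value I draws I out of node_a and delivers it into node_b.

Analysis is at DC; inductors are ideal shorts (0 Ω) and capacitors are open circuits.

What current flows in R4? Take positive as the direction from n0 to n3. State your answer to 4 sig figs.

0.001857 A

Element admittances at DC:
  Y(R1) = 0.0001152 S between n1,n3
  Y(R2) = 0.1664 S between n3,n0
  Y(R3) = 0.01704 S between n0,n2
  Y(C1) = 0.000 S between n2,n0
  L1: short n2↔n0 (DC inductor)
  Y(R4) = 0.02618 S between n0,n3
  I1: injects 0.00253 A into n1 (from n2)
  Y(R5) = 0.8696 S between n0,n2
  Y(R6) = 0.0002278 S between n1,n3
  V1: constraint V(n2)−V(n1) = 39.9
Assemble and solve the 5×5 MNA system:
  V(n1)=-39.90  V(n2)=0.000  V(n3)=-0.07094
  i(L1)=0.01366  i(V1)=-0.01619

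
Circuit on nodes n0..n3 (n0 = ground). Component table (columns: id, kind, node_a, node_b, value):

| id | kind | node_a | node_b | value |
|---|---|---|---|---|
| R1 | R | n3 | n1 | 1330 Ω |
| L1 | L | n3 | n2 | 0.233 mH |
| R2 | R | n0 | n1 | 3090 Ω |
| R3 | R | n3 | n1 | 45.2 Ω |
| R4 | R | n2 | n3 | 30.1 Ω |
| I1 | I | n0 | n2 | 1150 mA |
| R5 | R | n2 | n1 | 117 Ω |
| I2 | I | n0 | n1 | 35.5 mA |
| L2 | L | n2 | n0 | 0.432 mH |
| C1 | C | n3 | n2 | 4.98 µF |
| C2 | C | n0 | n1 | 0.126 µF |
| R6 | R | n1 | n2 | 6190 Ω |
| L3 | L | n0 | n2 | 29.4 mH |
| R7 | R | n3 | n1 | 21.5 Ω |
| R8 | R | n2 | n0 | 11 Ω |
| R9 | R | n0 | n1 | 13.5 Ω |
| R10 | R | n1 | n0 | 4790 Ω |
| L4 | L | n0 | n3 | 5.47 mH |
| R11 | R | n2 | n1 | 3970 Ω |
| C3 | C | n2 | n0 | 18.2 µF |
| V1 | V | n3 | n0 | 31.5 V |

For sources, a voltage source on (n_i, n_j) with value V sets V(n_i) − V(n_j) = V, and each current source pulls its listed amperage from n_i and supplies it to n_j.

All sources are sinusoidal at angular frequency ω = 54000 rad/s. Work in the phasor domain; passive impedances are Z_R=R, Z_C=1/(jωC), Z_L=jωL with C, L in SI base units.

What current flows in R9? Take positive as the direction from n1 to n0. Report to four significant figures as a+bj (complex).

MNA unknowns: 3 node voltages V₁..V_3 plus 1 source current (V1)
R1: Y=0.0007519+0.000j on G[3,1]
L1: Y=0.000-0.07948j on G[3,2]
R2: Y=0.0003236+0.000j on G[0,1]
R3: Y=0.02212+0.000j on G[3,1]
R4: Y=0.03322+0.000j on G[2,3]
I1: z[0]−=1.15, z[2]+=1.15
R5: Y=0.008547+0.000j on G[2,1]
I2: z[0]−=0.0355, z[1]+=0.0355
L2: Y=0.000-0.04287j on G[2,0]
C1: Y=0.000+0.2689j on G[3,2]
C2: Y=0.000+0.006804j on G[0,1]
R6: Y=0.0001616+0.000j on G[1,2]
L3: Y=0.000-0.0006299j on G[0,2]
R7: Y=0.04651+0.000j on G[3,1]
R8: Y=0.09091+0.000j on G[2,0]
R9: Y=0.07407+0.000j on G[0,1]
R10: Y=0.0002088+0.000j on G[1,0]
L4: Y=0.000-0.003385j on G[0,3]
R11: Y=0.0002519+0.000j on G[2,1]
C3: Y=0.000+0.9828j on G[2,0]
V1: row V3−V0=31.5, i_V1 at 3,0
solve → V1=14.81-0.7420j, V2=5.448-1.421j, V3=31.50+0.000j
aux → i_V1=-1.754-4.927j

1.097-0.05496j A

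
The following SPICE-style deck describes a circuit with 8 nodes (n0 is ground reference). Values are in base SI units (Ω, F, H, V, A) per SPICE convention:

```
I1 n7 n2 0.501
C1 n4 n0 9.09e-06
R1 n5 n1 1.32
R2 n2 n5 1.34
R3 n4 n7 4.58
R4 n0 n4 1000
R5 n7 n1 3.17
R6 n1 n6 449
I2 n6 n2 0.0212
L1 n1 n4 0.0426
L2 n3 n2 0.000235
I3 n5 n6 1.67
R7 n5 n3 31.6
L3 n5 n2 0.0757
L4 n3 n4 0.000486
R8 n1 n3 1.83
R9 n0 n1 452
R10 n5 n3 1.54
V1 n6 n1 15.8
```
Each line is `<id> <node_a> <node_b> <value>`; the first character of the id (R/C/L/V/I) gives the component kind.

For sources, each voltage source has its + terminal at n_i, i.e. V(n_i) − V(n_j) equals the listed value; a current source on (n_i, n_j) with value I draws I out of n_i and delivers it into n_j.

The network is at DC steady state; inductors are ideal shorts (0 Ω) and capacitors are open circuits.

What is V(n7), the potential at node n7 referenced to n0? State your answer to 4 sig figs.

Apply KCL at each of the 7 non-ground nodes and solve the resulting linear system.
Node n1: branches {R1, R5, R6, L1, R8, R9, V1} → V_1 = 0.000
Node n2: branches {I1, R2, I2, L2, L3} → V_2 = 0.000
Node n3: branches {L2, R7, L4, R8, R10} → V_3 = 0.000
Node n4: branches {C1, R3, R4, L1, L4} → V_4 = 0.000
Node n5: branches {R1, R2, I3, R7, L3, R10} → V_5 = 0.000
Node n6: branches {R6, I2, I3, V1} → V_6 = 15.80
Node n7: branches {I1, R3, R5} → V_7 = -0.9386
Source currents: i(L1)=1.353, i(L2)=1.148, i(L3)=-1.670, i(L4)=-1.148, i(V1)=1.614

-0.9386 V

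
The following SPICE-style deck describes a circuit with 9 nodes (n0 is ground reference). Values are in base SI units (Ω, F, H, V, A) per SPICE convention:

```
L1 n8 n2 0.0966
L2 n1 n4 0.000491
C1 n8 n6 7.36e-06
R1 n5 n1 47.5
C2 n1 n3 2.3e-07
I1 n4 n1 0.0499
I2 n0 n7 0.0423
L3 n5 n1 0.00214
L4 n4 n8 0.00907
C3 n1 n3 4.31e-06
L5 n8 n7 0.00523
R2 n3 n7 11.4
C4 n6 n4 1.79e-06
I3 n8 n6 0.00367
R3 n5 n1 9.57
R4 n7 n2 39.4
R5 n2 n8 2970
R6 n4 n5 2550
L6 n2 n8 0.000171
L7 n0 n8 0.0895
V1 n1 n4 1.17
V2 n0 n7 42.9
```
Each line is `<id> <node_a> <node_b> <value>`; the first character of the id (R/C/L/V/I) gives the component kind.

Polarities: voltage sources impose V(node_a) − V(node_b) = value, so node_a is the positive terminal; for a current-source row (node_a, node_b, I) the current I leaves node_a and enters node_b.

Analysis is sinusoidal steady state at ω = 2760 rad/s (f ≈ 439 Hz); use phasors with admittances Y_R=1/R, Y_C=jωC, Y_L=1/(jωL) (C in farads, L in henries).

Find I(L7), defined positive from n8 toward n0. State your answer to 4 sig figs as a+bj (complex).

Element admittances at ω=2760 rad/s:
  Y(L1) = 0.000-0.003751j S between n8,n2
  Y(L2) = 0.000-0.7379j S between n1,n4
  Y(C1) = 0.000+0.02031j S between n8,n6
  Y(R1) = 0.02105+0.000j S between n5,n1
  Y(C2) = 0.000+0.0006348j S between n1,n3
  I1: injects 0.0499 A into n1 (from n4)
  I2: injects 0.0423 A into n7 (from n0)
  Y(L3) = 0.000-0.1693j S between n5,n1
  Y(L4) = 0.000-0.03995j S between n4,n8
  Y(C3) = 0.000+0.01190j S between n1,n3
  Y(L5) = 0.000-0.06928j S between n8,n7
  Y(R2) = 0.08772+0.000j S between n3,n7
  Y(C4) = 0.000+0.004940j S between n6,n4
  I3: injects 0.00367 A into n6 (from n8)
  Y(R3) = 0.1045+0.000j S between n5,n1
  Y(R4) = 0.02538+0.000j S between n7,n2
  Y(R5) = 0.0003367+0.000j S between n2,n8
  Y(R6) = 0.0003922+0.000j S between n4,n5
  Y(L6) = 0.000-2.119j S between n2,n8
  Y(L7) = 0.000-0.004048j S between n0,n8
  V1: constraint V(n1)−V(n4) = 1.17
  V2: constraint V(n0)−V(n7) = 42.9
Assemble and solve the 10×10 MNA system:
  V(n1)=-37.19-2.708j  V(n2)=-40.20-1.557j  V(n3)=-42.41+0.7446j  V(n4)=-38.36-2.708j  V(n5)=-37.20-2.709j  V(n6)=-39.82-1.902j  V(n7)=-42.90+0.000j  V(n8)=-40.18-1.525j
  i(V1)=0.006183+0.7980j  i(V2)=-0.04847+0.1627j

-0.006174+0.1627j A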